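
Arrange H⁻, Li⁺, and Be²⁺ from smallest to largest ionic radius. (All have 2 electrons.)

Be²⁺, Li⁺, H⁻

All of these have 2 electrons, so size is governed by nuclear charge alone: the more protons, the stronger the pull on the same electron cloud, and the smaller the ion.
Nuclear charges: Be²⁺ (Z=4), Li⁺ (Z=3), H⁻ (Z=1).
Smallest to largest: Be²⁺ < Li⁺ < H⁻.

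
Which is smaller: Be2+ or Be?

Be2+

Forming Be2+ removes 2 electrons from Be. Fewer electrons for the same nuclear charge means less shielding and a higher Z_eff on the remaining electrons, and for main-group metals the entire outer shell is lost.
A cation is smaller than its parent atom: Be2+ < Be.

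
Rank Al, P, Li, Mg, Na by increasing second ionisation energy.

Mg < Al < P < Na < Li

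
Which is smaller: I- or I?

Forming I- adds 1 electron to I. More electron–electron repulsion in the same shell, with unchanged nuclear charge, lets the cloud expand.
An anion is larger than its parent atom: I- > I.

I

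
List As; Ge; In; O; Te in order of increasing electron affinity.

O is in period 2, group 16; Ge is in period 4, group 14; As is in period 4, group 15; In is in period 5, group 13; Te is in period 5, group 16.
Atoms with high Z_eff and room in the valence shell (especially the halogens) have the most exothermic electron affinities.
Neither a single period nor a single group — weigh both effects.
As > In: both effects reinforce here, so As is clearly the higher of the two.
Ge > As: this pair runs against the simple trend — see the exception note.
O > Ge: both effects reinforce here, so O is clearly the higher of the two.
Te > O: this pair runs against the simple trend — see the exception note.
Note the exception: Ge has a higher electron affinity than As, contrary to the simple trend — adding an electron to As's half-filled 4p³ is unfavourable, so Ge (4p²) has the more exothermic EA.
Note the exception: Te has a higher electron affinity than O, contrary to the simple trend — O's compact 2p subshell gives strong electron–electron repulsion on the added electron.
Tabulated electron affinity (kJ/mol): O 141, Ge 119, As 78, In 29, Te 190.
So from lowest to highest: In < As < Ge < O < Te.

In, As, Ge, O, Te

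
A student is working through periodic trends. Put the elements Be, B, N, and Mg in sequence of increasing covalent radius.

Moving right in a period, electrons are added to the same shell under a stronger nuclear pull, so atoms get smaller; moving down, a new shell is opened and atoms get larger.
Neither a single period nor a single group — weigh both effects.
B > N: both are in period 2; the period trend gives B the larger value.
Be > B: both are in period 2; the period trend gives Be the larger value.
Mg > Be: they share group 2; the group trend gives Mg the larger value.
Tabulated atomic radius (pm): Be 102, B 85, N 71, Mg 139.
So from smallest to largest: N < B < Be < Mg.

N, B, Be, Mg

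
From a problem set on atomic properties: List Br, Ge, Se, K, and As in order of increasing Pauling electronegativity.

K < Ge < As < Se < Br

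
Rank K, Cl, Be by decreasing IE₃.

Be > K > Cl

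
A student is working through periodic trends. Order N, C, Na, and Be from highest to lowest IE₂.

IE_2 is the cost of taking one more electron from the +1 cation: N⁺ still has 4 valence electrons; C⁺ still has 3 valence electrons; Na⁺ is the bare [Ne] core; Be⁺ still has 1 valence electron.
Pulling an electron out of a noble-gas core costs far more than removing a remaining valence electron, so Na sits at the high end of IE_2.
Valence configurations: N⁺ [He]2s²2p², C⁺ [He]2s²2p¹, Be⁺ [He]2s¹.
Tabulated IE_2 (kJ/mol): N 2856, C 2353, Na 4562, Be 1757.
So the second ionization energies run Be < C < N < Na.

Na > N > C > Be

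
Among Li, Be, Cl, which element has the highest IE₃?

Be

After 2 electrons have been removed, what remains? Li²⁺ is already 1 electron into the core; Be²⁺ is the bare [He] core; Cl²⁺ still has 5 valence electrons.
Core electrons are held far more tightly than valence electrons, so Li and Be top the IE_3 order.
Approximate IE_3 values (kJ/mol): Li 11815, Be 14849, Cl 3822.
Overall IE_3 order: Cl < Li < Be.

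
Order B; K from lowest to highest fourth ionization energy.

The fourth ionization energy removes an electron from the +3 ion. For each element: B³⁺ is the bare [He] core; K³⁺ is already 2 electrons into the core.
All of these are removing an electron from a noble-gas core or deeper; the smaller core (lower principal quantum number) is held far more tightly, and within a period the higher nuclear charge binds the same core more tightly.
The numbers (kJ/mol): B 25026, K 5877.
So the fourth ionization energies run K < B.

K < B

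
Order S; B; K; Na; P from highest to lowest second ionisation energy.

The second ionization energy removes an electron from the +1 ion. For each element: S⁺ still has 5 valence electrons; B⁺ still has 2 valence electrons; K⁺ is the bare [Ar] core; Na⁺ is the bare [Ne] core; P⁺ still has 4 valence electrons.
Pulling an electron out of a noble-gas core costs far more than removing a remaining valence electron, so K and Na sit at the high end of IE_2.
Valence configurations: S⁺ [Ne]3s²3p³, B⁺ [He]2s², P⁺ [Ne]3s²3p².
Approximate IE_2 values (kJ/mol): S 2252, B 2427, K 3052, Na 4562, P 1907.
Hence IE_2: P < S < B < K < Na.

Na, K, B, S, P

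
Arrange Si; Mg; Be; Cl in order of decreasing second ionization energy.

Cl > Be > Si > Mg

The second ionization energy removes an electron from the +1 ion. For each element: Si⁺ still has 3 valence electrons; Mg⁺ still has 1 valence electron; Be⁺ still has 1 valence electron; Cl⁺ still has 6 valence electrons.
All are still removing valence electrons, so compare the +1 ions as you would atoms: IE_2 generally rises across a period (higher Z_eff) and falls down a group (larger shell), subject to the usual subshell exceptions.
Valence configurations: Si⁺ [Ne]3s²3p¹, Mg⁺ [Ne]3s¹, Be⁺ [He]2s¹, Cl⁺ [Ne]3s²3p⁴.
The numbers (kJ/mol): Si 1577, Mg 1451, Be 1757, Cl 2298.
Hence IE_2: Mg < Si < Be < Cl.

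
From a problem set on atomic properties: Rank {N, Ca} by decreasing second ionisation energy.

The second ionization energy removes an electron from the +1 ion. For each element: N⁺ still has 4 valence electrons; Ca⁺ still has 1 valence electron.
All are still removing valence electrons, so compare the +1 ions as you would atoms: IE_2 generally rises across a period (higher Z_eff) and falls down a group (larger shell), subject to the usual subshell exceptions.
Valence configurations: N⁺ [He]2s²2p², Ca⁺ [Ar]4s¹.
Tabulated IE_2 (kJ/mol): N 2856, Ca 1145.
So the second ionization energies run Ca < N.

N > Ca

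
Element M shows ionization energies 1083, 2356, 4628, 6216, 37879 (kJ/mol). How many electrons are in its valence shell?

Look for the largest jump between consecutive ionization energies: IE5/IE4 ≈ 6.1, far larger than any earlier ratio.
That jump marks the point where a core electron is being removed. So the atom has 4 valence electrons.

4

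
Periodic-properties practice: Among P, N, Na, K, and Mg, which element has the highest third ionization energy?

Mg

IE_3 is the cost of taking one more electron from the +2 cation: P²⁺ still has 3 valence electrons; N²⁺ still has 3 valence electrons; Na²⁺ is already 1 electron into the core; K²⁺ is already 1 electron into the core; Mg²⁺ is the bare [Ne] core.
Usually core removal costs more than valence removal, but here the competition is close: a tightly held n=2 valence electron can cost more to remove than an n=3 core electron, so the actual values have to decide it.
Valence configurations: P²⁺ [Ne]3s²3p¹, N²⁺ [He]2s²2p¹.
The numbers (kJ/mol): P 2914, N 4578, Na 6910, K 4420, Mg 7733.
So the third ionization energies run P < K < N < Na < Mg.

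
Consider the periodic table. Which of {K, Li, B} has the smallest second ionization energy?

B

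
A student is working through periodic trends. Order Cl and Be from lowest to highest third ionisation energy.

Cl, Be

Consider each +2 ion: Cl²⁺ still has 5 valence electrons; Be²⁺ is the bare [He] core.
Pulling an electron out of a noble-gas core costs far more than removing a remaining valence electron, so Be sits at the high end of IE_3.
Approximate IE_3 values (kJ/mol): Cl 3822, Be 14849.
Putting it together, IE_3: Cl < Be.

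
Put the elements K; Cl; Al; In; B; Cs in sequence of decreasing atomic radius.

B is in period 2, group 13; Al is in period 3, group 13; Cl is in period 3, group 17; K is in period 4, group 1; In is in period 5, group 13; Cs is in period 6, group 1.
Radius decreases left→right (rising Z_eff, same n) and increases top→bottom (higher n).
These span different periods and groups, so the two trends combine.
Cl > B: period and group pull opposite ways; the down-group shift dominates (99 vs 85 pm).
Al > Cl: Al lies to the left of Cl in period 3, so the across-period effect alone puts Al larger.
In > Al: they share group 13; the group trend gives In the larger value.
K > In: period and group pull opposite ways; the across-period shift dominates (196 vs 142 pm).
Cs > K: Cs sits below K in group 1, so the down-group effect alone puts Cs larger.
Tabulated atomic radius (pm): B 85, Al 126, Cl 99, K 196, In 142, Cs 232.
So from largest to smallest: Cs > K > In > Al > Cl > B.

Cs > K > In > Al > Cl > B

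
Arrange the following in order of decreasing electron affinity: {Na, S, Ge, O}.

Atoms with high Z_eff and room in the valence shell (especially the halogens) have the most exothermic electron affinities.
Neither a single period nor a single group — weigh both effects.
Ge > Na: period and group pull opposite ways; the across-period shift dominates (119 vs 53 kJ/mol).
O > Ge: relative to Ge, both the across-period and down-group shifts push O's electron affinity up.
S > O: this pair runs against the simple trend — see the exception note.
Note the exception: S has a higher electron affinity than O, contrary to the simple trend — the compact 2p subshell of O repels the added electron more than S's larger 3p does.
Tabulated electron affinity (kJ/mol): O 141, Na 53, S 200, Ge 119.
So from highest to lowest: S > O > Ge > Na.

S > O > Ge > Na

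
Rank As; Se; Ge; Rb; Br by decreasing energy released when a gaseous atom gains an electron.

Br > Se > Ge > As > Rb

Ge is in period 4, group 14; As is in period 4, group 15; Se is in period 4, group 16; Br is in period 4, group 17; Rb is in period 5, group 1.
Atoms with high Z_eff and room in the valence shell (especially the halogens) have the most exothermic electron affinities.
Neither a single period nor a single group — weigh both effects.
As > Rb: both effects reinforce here, so As is clearly the higher of the two.
Ge > As: this pair runs against the simple trend — see the exception note.
Se > Ge: both are in period 4; the period trend gives Se the larger value.
Br > Se: Br lies to the right of Se in period 4, so the across-period effect alone puts Br higher.
Note the exception: Ge has a higher electron affinity than As, contrary to the simple trend — adding an electron to As's half-filled 4p³ is unfavourable, so Ge (4p²) has the more exothermic EA.
Approximate values (kJ/mol): Ge 119, As 78, Se 195, Br 325, Rb 47.
So from highest to lowest: Br > Se > Ge > As > Rb.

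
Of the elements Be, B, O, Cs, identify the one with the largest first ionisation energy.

O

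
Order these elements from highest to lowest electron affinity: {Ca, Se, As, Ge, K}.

Se > Ge > As > K > Ca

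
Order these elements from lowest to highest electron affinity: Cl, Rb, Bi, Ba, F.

F is in period 2, group 17; Cl is in period 3, group 17; Rb is in period 5, group 1; Ba is in period 6, group 2; Bi is in period 6, group 15.
Atoms with high Z_eff and room in the valence shell (especially the halogens) have the most exothermic electron affinities.
Here both period and group differ, so the two effects have to be weighed against each other.
Rb > Ba: the two effects oppose for this pair; the down-group effect wins (47 vs 14 kJ/mol).
Bi > Rb: period and group pull opposite ways; the across-period shift dominates (91 vs 47 kJ/mol).
F > Bi: relative to Bi, both the across-period and down-group shifts push F's electron affinity up.
Cl > F: this pair runs against the simple trend — see the exception note.
Note the exception: Cl has a higher electron affinity than F, contrary to the simple trend — F's small 2p subshell makes the incoming electron feel strong e⁻–e⁻ repulsion, so Cl actually releases more energy on gaining an electron.
Tabulated electron affinity (kJ/mol): F 328, Cl 349, Rb 47, Ba 14, Bi 91.
So from lowest to highest: Ba < Rb < Bi < F < Cl.

Ba, Rb, Bi, F, Cl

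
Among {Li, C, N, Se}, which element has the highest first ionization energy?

N

Across a period the outer electron is held more tightly (higher IE₁); down a group it sits in a higher shell, more shielded, and comes off more easily.
These span different periods and groups, so the two trends combine.
Se > Li: the two effects oppose for this pair; the across-period effect wins (941 vs 520 kJ/mol).
C > Se: period and group pull opposite ways; the down-group shift dominates (1086 vs 941 kJ/mol).
N > C: both are in period 2; the period trend gives N the larger value.
Approximate values (kJ/mol): Li 520, C 1086, N 1402, Se 941.
The highest first ionization energy among these belongs to N.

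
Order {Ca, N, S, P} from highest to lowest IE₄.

The fourth ionization energy removes an electron from the +3 ion. For each element: Ca³⁺ is already 1 electron into the core; N³⁺ still has 2 valence electrons; S³⁺ still has 3 valence electrons; P³⁺ still has 2 valence electrons.
Usually core removal costs more than valence removal, but here the competition is close: a tightly held n=2 valence electron can cost more to remove than an n=3 core electron, so the actual values have to decide it.
Valence configurations: N³⁺ [He]2s², S³⁺ [Ne]3s²3p¹, P³⁺ [Ne]3s².
S³⁺ loses a lone 3p electron whereas P³⁺ must break into a filled 3s² pair, so IE_4(P) > IE_4(S) even though S has the higher nuclear charge.
Tabulated IE_4 (kJ/mol): Ca 6491, N 7475, S 4556, P 4964.
Overall IE_4 order: S < P < Ca < N.

N > Ca > P > S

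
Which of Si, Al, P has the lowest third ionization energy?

Consider each +2 ion: Si²⁺ still has 2 valence electrons; Al²⁺ still has 1 valence electron; P²⁺ still has 3 valence electrons.
All are still removing valence electrons, so compare the +2 ions as you would atoms: IE_3 generally rises across a period (higher Z_eff) and falls down a group (larger shell), subject to the usual subshell exceptions.
Valence configurations: Si²⁺ [Ne]3s², Al²⁺ [Ne]3s¹, P²⁺ [Ne]3s²3p¹.
P²⁺ loses a lone 3p electron whereas Si²⁺ must break into a filled 3s² pair, so IE_3(Si) > IE_3(P) even though P has the higher nuclear charge.
The numbers (kJ/mol): Si 3232, Al 2745, P 2914.
Hence IE_3: Al < P < Si.

Al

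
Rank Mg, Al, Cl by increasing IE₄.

Cl, Mg, Al

After 3 electrons have been removed, what remains? Mg³⁺ is already 1 electron into the core; Al³⁺ is the bare [Ne] core; Cl³⁺ still has 4 valence electrons.
Core electrons are held far more tightly than valence electrons, so Mg and Al top the IE_4 order.
The numbers (kJ/mol): Mg 10543, Al 11577, Cl 5159.
Putting it together, IE_4: Cl < Mg < Al.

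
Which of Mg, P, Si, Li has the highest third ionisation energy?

Li

IE_3 is the cost of taking one more electron from the +2 cation: Mg²⁺ is the bare [Ne] core; P²⁺ still has 3 valence electrons; Si²⁺ still has 2 valence electrons; Li²⁺ is already 1 electron into the core.
Pulling an electron out of a noble-gas core costs far more than removing a remaining valence electron, so Mg and Li sit at the high end of IE_3.
Valence configurations: P²⁺ [Ne]3s²3p¹, Si²⁺ [Ne]3s².
P²⁺ loses a lone 3p electron whereas Si²⁺ must break into a filled 3s² pair, so IE_3(Si) > IE_3(P) even though P has the higher nuclear charge.
Approximate IE_3 values (kJ/mol): Mg 7733, P 2914, Si 3232, Li 11815.
Putting it together, IE_3: P < Si < Mg < Li.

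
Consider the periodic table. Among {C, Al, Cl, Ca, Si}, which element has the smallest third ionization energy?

The third ionization energy removes an electron from the +2 ion. For each element: C²⁺ still has 2 valence electrons; Al²⁺ still has 1 valence electron; Cl²⁺ still has 5 valence electrons; Ca²⁺ is the bare [Ar] core; Si²⁺ still has 2 valence electrons.
Core electrons are held far more tightly than valence electrons, so Ca tops the IE_3 order.
Valence configurations: C²⁺ [He]2s², Al²⁺ [Ne]3s¹, Cl²⁺ [Ne]3s²3p³, Si²⁺ [Ne]3s².
Tabulated IE_3 (kJ/mol): C 4620, Al 2745, Cl 3822, Ca 4912, Si 3232.
So the third ionization energies run Al < Si < Cl < C < Ca.

Al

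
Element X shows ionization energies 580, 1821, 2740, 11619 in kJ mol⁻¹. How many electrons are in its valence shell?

3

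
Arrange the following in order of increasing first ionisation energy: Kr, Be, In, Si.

In < Si < Be < Kr

Be is in period 2, group 2; Si is in period 3, group 14; Kr is in period 4, group 18; In is in period 5, group 13.
First ionization energy rises across a period (greater Z_eff holds electrons more tightly) and falls down a group (valence electrons are farther from the nucleus).
Neither a single period nor a single group — weigh both effects.
Si > In: relative to In, both the across-period and down-group shifts push Si's first ionization energy up.
Be > Si: the two effects oppose for this pair; the down-group effect wins (900 vs 786 kJ/mol).
Kr > Be: the two effects oppose for this pair; the across-period effect wins (1351 vs 900 kJ/mol).
Approximate values (kJ/mol): Be 900, Si 786, Kr 1351, In 558.
So from lowest to highest: In < Si < Be < Kr.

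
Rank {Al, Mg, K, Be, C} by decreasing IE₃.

The third ionization energy removes an electron from the +2 ion. For each element: Al²⁺ still has 1 valence electron; Mg²⁺ is the bare [Ne] core; K²⁺ is already 1 electron into the core; Be²⁺ is the bare [He] core; C²⁺ still has 2 valence electrons.
Usually core removal costs more than valence removal, but here the competition is close: a tightly held n=2 valence electron can cost more to remove than an n=3 core electron, so the actual values have to decide it.
Valence configurations: Al²⁺ [Ne]3s¹, C²⁺ [He]2s².
Tabulated IE_3 (kJ/mol): Al 2745, Mg 7733, K 4420, Be 14849, C 4620.
Putting it together, IE_3: Al < K < C < Mg < Be.

Be, Mg, C, K, Al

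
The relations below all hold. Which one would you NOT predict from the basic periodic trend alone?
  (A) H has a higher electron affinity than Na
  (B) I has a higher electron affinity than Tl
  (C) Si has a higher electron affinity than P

(C)

The general trend: electron affinity increases across a period and decreases down a group.
(A) H (period 1, group 1) vs Na (period 3, group 1): the stated order agrees with the simple trend.
(B) I (period 5, group 17) vs Tl (period 6, group 13): the stated order agrees with the simple trend.
(C) Si (period 3, group 14) vs P (period 3, group 15): the stated order contradicts the simple trend.
The exception is (C): adding an electron to P's half-filled 3p³ is unfavourable, so Si (3p²) has the more exothermic EA.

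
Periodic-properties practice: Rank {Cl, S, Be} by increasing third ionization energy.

Consider each +2 ion: Cl²⁺ still has 5 valence electrons; S²⁺ still has 4 valence electrons; Be²⁺ is the bare [He] core.
Core electrons are held far more tightly than valence electrons, so Be tops the IE_3 order.
Valence configurations: Cl²⁺ [Ne]3s²3p³, S²⁺ [Ne]3s²3p².
The numbers (kJ/mol): Cl 3822, S 3357, Be 14849.
So the third ionization energies run S < Cl < Be.

S < Cl < Be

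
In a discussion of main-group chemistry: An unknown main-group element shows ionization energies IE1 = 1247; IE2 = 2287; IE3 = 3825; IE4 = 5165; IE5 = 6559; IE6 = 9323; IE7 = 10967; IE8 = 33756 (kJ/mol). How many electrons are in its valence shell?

7

Look for the largest jump between consecutive ionization energies: IE8/IE7 ≈ 3.1, far larger than any earlier ratio.
That jump marks the point where a core electron is being removed. So the atom has 7 valence electrons.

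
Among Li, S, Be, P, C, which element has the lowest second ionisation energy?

Be

After 1 electron has been removed, what remains? Li⁺ is the bare [He] core; S⁺ still has 5 valence electrons; Be⁺ still has 1 valence electron; P⁺ still has 4 valence electrons; C⁺ still has 3 valence electrons.
Core electrons are held far more tightly than valence electrons, so Li tops the IE_2 order.
Valence configurations: S⁺ [Ne]3s²3p³, Be⁺ [He]2s¹, P⁺ [Ne]3s²3p², C⁺ [He]2s²2p¹.
Approximate IE_2 values (kJ/mol): Li 7298, S 2252, Be 1757, P 1907, C 2353.
So the second ionization energies run Be < P < S < C < Li.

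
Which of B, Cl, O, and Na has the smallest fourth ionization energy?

IE_4 is the cost of taking one more electron from the +3 cation: B³⁺ is the bare [He] core; Cl³⁺ still has 4 valence electrons; O³⁺ still has 3 valence electrons; Na³⁺ is already 2 electrons into the core.
Breaking into a closed-shell core is much more expensive than removing a leftover valence electron — Na and B have the largest IE_4 here.
Valence configurations: Cl³⁺ [Ne]3s²3p², O³⁺ [He]2s²2p¹.
The numbers (kJ/mol): B 25026, Cl 5159, O 7469, Na 9543.
So the fourth ionization energies run Cl < O < Na < B.

Cl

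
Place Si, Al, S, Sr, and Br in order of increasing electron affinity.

Sr < Al < Si < S < Br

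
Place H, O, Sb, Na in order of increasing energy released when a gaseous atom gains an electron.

H is in period 1, group 1; O is in period 2, group 16; Na is in period 3, group 1; Sb is in period 5, group 15.
Atoms with high Z_eff and room in the valence shell (especially the halogens) have the most exothermic electron affinities.
These span different periods and groups, so the two trends combine.
H > Na: they share group 1; the group trend gives H the larger value.
Sb > H: period and group pull opposite ways; the across-period shift dominates (103 vs 73 kJ/mol).
O > Sb: both effects reinforce here, so O is clearly the higher of the two.
Tabulated electron affinity (kJ/mol): H 73, O 141, Na 53, Sb 103.
So from lowest to highest: Na < H < Sb < O.

Na, H, Sb, O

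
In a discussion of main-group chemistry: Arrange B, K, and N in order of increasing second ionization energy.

B < N < K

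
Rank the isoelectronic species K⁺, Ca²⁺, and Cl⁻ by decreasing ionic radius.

All of these have 18 electrons, so size is governed by nuclear charge alone: the more protons, the stronger the pull on the same electron cloud, and the smaller the ion.
Nuclear charges: Ca²⁺ (Z=20), K⁺ (Z=19), Cl⁻ (Z=17).
Largest to smallest: Cl⁻ > K⁺ > Ca²⁺.

Cl⁻ > K⁺ > Ca²⁺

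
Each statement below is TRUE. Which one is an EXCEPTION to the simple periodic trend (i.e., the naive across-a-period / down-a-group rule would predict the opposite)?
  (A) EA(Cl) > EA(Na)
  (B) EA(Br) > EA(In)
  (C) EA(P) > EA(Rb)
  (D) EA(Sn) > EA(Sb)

The general trend: electron affinity increases across a period and decreases down a group.
(A) Cl (period 3, group 17) vs Na (period 3, group 1): the stated order agrees with the simple trend.
(B) Br (period 4, group 17) vs In (period 5, group 13): the stated order agrees with the simple trend.
(C) P (period 3, group 15) vs Rb (period 5, group 1): the stated order agrees with the simple trend.
(D) Sn (period 5, group 14) vs Sb (period 5, group 15): the stated order contradicts the simple trend.
The exception is (D): adding an electron to Sb's half-filled 5p³ is unfavourable, so Sn has the more exothermic EA.

(D)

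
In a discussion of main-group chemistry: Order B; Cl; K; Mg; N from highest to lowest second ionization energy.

Consider each +1 ion: B⁺ still has 2 valence electrons; Cl⁺ still has 6 valence electrons; K⁺ is the bare [Ar] core; Mg⁺ still has 1 valence electron; N⁺ still has 4 valence electrons.
Core electrons are held far more tightly than valence electrons, so K tops the IE_2 order.
Valence configurations: B⁺ [He]2s², Cl⁺ [Ne]3s²3p⁴, Mg⁺ [Ne]3s¹, N⁺ [He]2s²2p².
Tabulated IE_2 (kJ/mol): B 2427, Cl 2298, K 3052, Mg 1451, N 2856.
Hence IE_2: Mg < Cl < B < N < K.

K > N > B > Cl > Mg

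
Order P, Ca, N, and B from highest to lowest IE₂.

N > B > P > Ca

IE_2 is the cost of taking one more electron from the +1 cation: P⁺ still has 4 valence electrons; Ca⁺ still has 1 valence electron; N⁺ still has 4 valence electrons; B⁺ still has 2 valence electrons.
All are still removing valence electrons, so compare the +1 ions as you would atoms: IE_2 generally rises across a period (higher Z_eff) and falls down a group (larger shell), subject to the usual subshell exceptions.
Valence configurations: P⁺ [Ne]3s²3p², Ca⁺ [Ar]4s¹, N⁺ [He]2s²2p², B⁺ [He]2s².
Approximate IE_2 values (kJ/mol): P 1907, Ca 1145, N 2856, B 2427.
So the second ionization energies run Ca < P < B < N.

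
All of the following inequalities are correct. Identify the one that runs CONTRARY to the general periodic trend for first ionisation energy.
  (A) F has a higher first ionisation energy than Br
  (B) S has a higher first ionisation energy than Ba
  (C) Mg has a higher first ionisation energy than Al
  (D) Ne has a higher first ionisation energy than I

The general trend: first ionisation energy increases across a period and decreases down a group.
(A) F (period 2, group 17) vs Br (period 4, group 17): the stated order agrees with the simple trend.
(B) S (period 3, group 16) vs Ba (period 6, group 2): the stated order agrees with the simple trend.
(C) Mg (period 3, group 2) vs Al (period 3, group 13): the stated order contradicts the simple trend.
(D) Ne (period 2, group 18) vs I (period 5, group 17): the stated order agrees with the simple trend.
The exception is (C): Al's single 3p electron is easier to remove than one from Mg's filled 3s².

(C)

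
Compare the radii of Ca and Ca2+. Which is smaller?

Ca2+

Forming Ca2+ removes 2 electrons from Ca. Fewer electrons for the same nuclear charge means less shielding and a higher Z_eff on the remaining electrons, and for main-group metals the entire outer shell is lost.
A cation is smaller than its parent atom: Ca2+ < Ca.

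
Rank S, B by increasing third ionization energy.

S, B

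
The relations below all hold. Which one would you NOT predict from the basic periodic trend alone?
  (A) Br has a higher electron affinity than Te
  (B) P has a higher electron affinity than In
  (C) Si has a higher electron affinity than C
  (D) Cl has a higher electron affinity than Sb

(C)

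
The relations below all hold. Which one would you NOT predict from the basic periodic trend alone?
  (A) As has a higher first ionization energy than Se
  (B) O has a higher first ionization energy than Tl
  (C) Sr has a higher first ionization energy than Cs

The general trend: first ionization energy increases across a period and decreases down a group.
(A) As (period 4, group 15) vs Se (period 4, group 16): the stated order contradicts the simple trend.
(B) O (period 2, group 16) vs Tl (period 6, group 13): the stated order agrees with the simple trend.
(C) Sr (period 5, group 2) vs Cs (period 6, group 1): the stated order agrees with the simple trend.
The exception is (A): Se (4p⁴) ionizes more easily than half-filled As (4p³).

(A)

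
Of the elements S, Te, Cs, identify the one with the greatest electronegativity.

S is in period 3, group 16; Te is in period 5, group 16; Cs is in period 6, group 1.
EN rises left→right (higher Z_eff, smaller atoms) and falls top→bottom (larger, more shielded atoms).
Neither a single period nor a single group — weigh both effects.
Te > Cs: both effects reinforce here, so Te is clearly the higher of the two.
S > Te: they share group 16; the group trend gives S the larger value.
For reference (Pauling): S 2.58, Te 2.10, Cs 0.79.
The greatest electronegativity among these belongs to S.

S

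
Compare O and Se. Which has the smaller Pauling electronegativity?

O is in period 2, group 16; Se is in period 4, group 16.
Electronegativity increases across a period and decreases down a group, tracking effective nuclear charge and atomic size.
All are in group 16, so electronegativity increases up the group.
So Se has the smaller Pauling electronegativity (Se < O).

Se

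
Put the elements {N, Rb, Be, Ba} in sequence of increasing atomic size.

N < Be < Ba < Rb

Be is in period 2, group 2; N is in period 2, group 15; Rb is in period 5, group 1; Ba is in period 6, group 2.
Atomic radius shrinks across a period as nuclear charge pulls the same shell inward, and grows down a group as new shells are added.
Neither a single period nor a single group — weigh both effects.
Be > N: Be lies to the left of N in period 2, so the across-period effect alone puts Be larger.
Ba > Be: they share group 2; the group trend gives Ba the larger value.
Rb > Ba: period and group pull opposite ways; the across-period shift dominates (210 vs 196 pm).
Tabulated atomic radius (pm): Be 102, N 71, Rb 210, Ba 196.
So from smallest to largest: N < Be < Ba < Rb.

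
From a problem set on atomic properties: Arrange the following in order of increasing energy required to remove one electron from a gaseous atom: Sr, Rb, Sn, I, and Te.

Rb < Sr < Sn < Te < I

Rb is in period 5, group 1; Sr is in period 5, group 2; Sn is in period 5, group 14; Te is in period 5, group 16; I is in period 5, group 17.
Across a period the outer electron is held more tightly (higher IE₁); down a group it sits in a higher shell, more shielded, and comes off more easily.
All lie in period 5, so first ionization energy increases left to right.
So from lowest to highest: Rb < Sr < Sn < Te < I.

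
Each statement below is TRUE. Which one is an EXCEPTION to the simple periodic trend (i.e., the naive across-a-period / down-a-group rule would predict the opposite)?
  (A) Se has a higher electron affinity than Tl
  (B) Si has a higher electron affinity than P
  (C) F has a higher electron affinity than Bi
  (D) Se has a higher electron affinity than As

(B)

The general trend: electron affinity increases across a period and decreases down a group.
(A) Se (period 4, group 16) vs Tl (period 6, group 13): the stated order agrees with the simple trend.
(B) Si (period 3, group 14) vs P (period 3, group 15): the stated order contradicts the simple trend.
(C) F (period 2, group 17) vs Bi (period 6, group 15): the stated order agrees with the simple trend.
(D) Se (period 4, group 16) vs As (period 4, group 15): the stated order agrees with the simple trend.
The exception is (B): adding an electron to P's half-filled 3p³ is unfavourable, so Si (3p²) has the more exothermic EA.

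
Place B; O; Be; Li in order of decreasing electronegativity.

O > B > Be > Li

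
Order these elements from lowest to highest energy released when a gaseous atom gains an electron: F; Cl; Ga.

F is in period 2, group 17; Cl is in period 3, group 17; Ga is in period 4, group 13.
EA tends to increase across a period and decrease down a group, though the pattern is less regular than for IE or radius.
Here both period and group differ, so the two effects have to be weighed against each other.
F > Ga: relative to Ga, both the across-period and down-group shifts push F's electron affinity up.
Cl > F: this pair runs against the simple trend — see the exception note.
Note the exception: Cl has a higher electron affinity than F, contrary to the simple trend — F's small 2p subshell makes the incoming electron feel strong e⁻–e⁻ repulsion, so Cl actually releases more energy on gaining an electron.
Approximate values (kJ/mol): F 328, Cl 349, Ga 29.
So from lowest to highest: Ga < F < Cl.

Ga < F < Cl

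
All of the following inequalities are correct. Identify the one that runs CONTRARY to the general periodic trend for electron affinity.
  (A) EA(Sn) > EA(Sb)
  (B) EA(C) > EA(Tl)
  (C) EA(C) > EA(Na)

The general trend: electron affinity increases across a period and decreases down a group.
(A) Sn (period 5, group 14) vs Sb (period 5, group 15): the stated order contradicts the simple trend.
(B) C (period 2, group 14) vs Tl (period 6, group 13): the stated order agrees with the simple trend.
(C) C (period 2, group 14) vs Na (period 3, group 1): the stated order agrees with the simple trend.
The exception is (A): adding an electron to Sb's half-filled 5p³ is unfavourable, so Sn has the more exothermic EA.

(A)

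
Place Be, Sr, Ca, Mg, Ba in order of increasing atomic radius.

Be, Mg, Ca, Sr, Ba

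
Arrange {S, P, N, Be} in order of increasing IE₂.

Be < P < S < N

Consider each +1 ion: S⁺ still has 5 valence electrons; P⁺ still has 4 valence electrons; N⁺ still has 4 valence electrons; Be⁺ still has 1 valence electron.
All are still removing valence electrons, so compare the +1 ions as you would atoms: IE_2 generally rises across a period (higher Z_eff) and falls down a group (larger shell), subject to the usual subshell exceptions.
Valence configurations: S⁺ [Ne]3s²3p³, P⁺ [Ne]3s²3p², N⁺ [He]2s²2p², Be⁺ [He]2s¹.
Approximate IE_2 values (kJ/mol): S 2252, P 1907, N 2856, Be 1757.
Putting it together, IE_2: Be < P < S < N.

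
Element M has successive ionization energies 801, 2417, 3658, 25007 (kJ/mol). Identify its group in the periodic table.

Look for the largest jump between consecutive ionization energies: IE4/IE3 ≈ 6.8, far larger than any earlier ratio.
That jump marks the point where a core electron is being removed. So the atom has 3 valence electrons.
A main-group element with 3 valence electrons is in group 13.

Group 13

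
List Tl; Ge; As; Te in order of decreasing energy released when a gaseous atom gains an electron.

Te > Ge > As > Tl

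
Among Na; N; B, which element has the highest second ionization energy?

Na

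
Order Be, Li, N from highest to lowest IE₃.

Be, Li, N

The third ionization energy removes an electron from the +2 ion. For each element: Be²⁺ is the bare [He] core; Li²⁺ is already 1 electron into the core; N²⁺ still has 3 valence electrons.
Core electrons are held far more tightly than valence electrons, so Li and Be top the IE_3 order.
Tabulated IE_3 (kJ/mol): Be 14849, Li 11815, N 4578.
Hence IE_3: N < Li < Be.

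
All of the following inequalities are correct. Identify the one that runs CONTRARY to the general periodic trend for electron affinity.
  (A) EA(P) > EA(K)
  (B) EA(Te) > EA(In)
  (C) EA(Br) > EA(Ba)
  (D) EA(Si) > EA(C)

The general trend: electron affinity increases across a period and decreases down a group.
(A) P (period 3, group 15) vs K (period 4, group 1): the stated order agrees with the simple trend.
(B) Te (period 5, group 16) vs In (period 5, group 13): the stated order agrees with the simple trend.
(C) Br (period 4, group 17) vs Ba (period 6, group 2): the stated order agrees with the simple trend.
(D) Si (period 3, group 14) vs C (period 2, group 14): the stated order contradicts the simple trend.
The exception is (D): Si's larger, more diffuse 3p orbitals accept an added electron slightly more readily than C's compact 2p.

(D)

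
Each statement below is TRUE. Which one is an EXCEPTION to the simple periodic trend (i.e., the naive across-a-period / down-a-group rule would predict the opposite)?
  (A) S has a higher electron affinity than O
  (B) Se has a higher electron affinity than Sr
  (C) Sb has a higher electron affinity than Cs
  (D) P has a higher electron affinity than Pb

(A)

The general trend: electron affinity increases across a period and decreases down a group.
(A) S (period 3, group 16) vs O (period 2, group 16): the stated order contradicts the simple trend.
(B) Se (period 4, group 16) vs Sr (period 5, group 2): the stated order agrees with the simple trend.
(C) Sb (period 5, group 15) vs Cs (period 6, group 1): the stated order agrees with the simple trend.
(D) P (period 3, group 15) vs Pb (period 6, group 14): the stated order agrees with the simple trend.
The exception is (A): the compact 2p subshell of O repels the added electron more than S's larger 3p does.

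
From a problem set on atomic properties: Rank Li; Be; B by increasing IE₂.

Be < B < Li

Consider each +1 ion: Li⁺ is the bare [He] core; Be⁺ still has 1 valence electron; B⁺ still has 2 valence electrons.
Pulling an electron out of a noble-gas core costs far more than removing a remaining valence electron, so Li sits at the high end of IE_2.
Valence configurations: Be⁺ [He]2s¹, B⁺ [He]2s².
The numbers (kJ/mol): Li 7298, Be 1757, B 2427.
So the second ionization energies run Be < B < Li.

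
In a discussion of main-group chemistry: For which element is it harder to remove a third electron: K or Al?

IE_3 is the cost of taking one more electron from the +2 cation: K²⁺ is already 1 electron into the core; Al²⁺ still has 1 valence electron.
Breaking into a closed-shell core is much more expensive than removing a leftover valence electron — K has the largest IE_3 here.
The numbers (kJ/mol): K 4420, Al 2745.
So the third ionization energies run Al < K.

K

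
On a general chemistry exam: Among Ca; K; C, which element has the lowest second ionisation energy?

Ca

The second ionization energy removes an electron from the +1 ion. For each element: Ca⁺ still has 1 valence electron; K⁺ is the bare [Ar] core; C⁺ still has 3 valence electrons.
Core electrons are held far more tightly than valence electrons, so K tops the IE_2 order.
Valence configurations: Ca⁺ [Ar]4s¹, C⁺ [He]2s²2p¹.
Tabulated IE_2 (kJ/mol): Ca 1145, K 3052, C 2353.
Hence IE_2: Ca < C < K.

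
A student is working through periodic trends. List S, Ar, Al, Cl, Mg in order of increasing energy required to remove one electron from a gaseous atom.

Mg is in period 3, group 2; Al is in period 3, group 13; S is in period 3, group 16; Cl is in period 3, group 17; Ar is in period 3, group 18.
First ionization energy rises across a period (greater Z_eff holds electrons more tightly) and falls down a group (valence electrons are farther from the nucleus).
All lie in period 3; the across-period trend (first ionization energy increases left to right) applies, with the exception below.
Note the exception: Mg has a higher first ionization energy than Al, contrary to the simple trend — Al's single 3p electron is easier to remove than one from Mg's filled 3s².
For reference (kJ/mol): Mg 738, Al 578, S 1000, Cl 1251, Ar 1521.
So from lowest to highest: Al < Mg < S < Cl < Ar.

Al < Mg < S < Cl < Ar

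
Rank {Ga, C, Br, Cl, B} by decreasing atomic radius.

Ga, Br, Cl, B, C

B is in period 2, group 13; C is in period 2, group 14; Cl is in period 3, group 17; Ga is in period 4, group 13; Br is in period 4, group 17.
Radius decreases left→right (rising Z_eff, same n) and increases top→bottom (higher n).
These span different periods and groups, so the two trends combine.
B > C: both are in period 2; the period trend gives B the larger value.
Cl > B: the two effects oppose for this pair; the down-group effect wins (99 vs 85 pm).
Br > Cl: they share group 17; the group trend gives Br the larger value.
Ga > Br: both are in period 4; the period trend gives Ga the larger value.
Approximate values (pm): B 85, C 75, Cl 99, Ga 124, Br 114.
So from largest to smallest: Ga > Br > Cl > B > C.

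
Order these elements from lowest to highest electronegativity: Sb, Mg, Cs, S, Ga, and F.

F is in period 2, group 17; Mg is in period 3, group 2; S is in period 3, group 16; Ga is in period 4, group 13; Sb is in period 5, group 15; Cs is in period 6, group 1.
Electronegativity increases across a period and decreases down a group, tracking effective nuclear charge and atomic size.
These span different periods and groups, so the two trends combine.
Mg > Cs: relative to Cs, both the across-period and down-group shifts push Mg's electronegativity up.
Ga > Mg: the two effects oppose for this pair; the across-period effect wins (1.81 vs 1.31).
Sb > Ga: the two effects oppose for this pair; the across-period effect wins (2.05 vs 1.81).
S > Sb: both effects reinforce here, so S is clearly the higher of the two.
F > S: relative to S, both the across-period and down-group shifts push F's electronegativity up.
Tabulated electronegativity (Pauling): F 3.98, Mg 1.31, S 2.58, Ga 1.81, Sb 2.05, Cs 0.79.
So from lowest to highest: Cs < Mg < Ga < Sb < S < F.

Cs < Mg < Ga < Sb < S < F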